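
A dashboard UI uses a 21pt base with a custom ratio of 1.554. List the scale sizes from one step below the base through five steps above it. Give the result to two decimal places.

13.51pt, 21.00pt, 32.63pt, 50.71pt, 78.81pt, 122.47pt, 190.32pt

Step -1: 21.0 ÷ 1.554 = 13.51
Step 0: 21pt
Step 1: 21.0 × 1.554 = 32.63
Step 2: 21.0 × 1.554² = 50.71
Step 3: 21.0 × 1.554³ = 78.81
Step 4: 21.0 × 1.554⁴ = 122.47
Step 5: 21.0 × 1.554⁵ = 190.32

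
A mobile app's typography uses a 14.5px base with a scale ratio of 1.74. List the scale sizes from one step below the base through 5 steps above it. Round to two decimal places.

8.33px, 14.50px, 25.23px, 43.90px, 76.39px, 132.91px, 231.27px

Step -1: 14.5 ÷ 1.74 = 8.33
Step 0: 14.5px
Step 1: 14.5 × 1.74 = 25.23
Step 2: 14.5 × 1.74² = 43.90
Step 3: 14.5 × 1.74³ = 76.39
Step 4: 14.5 × 1.74⁴ = 132.91
Step 5: 14.5 × 1.74⁵ = 231.27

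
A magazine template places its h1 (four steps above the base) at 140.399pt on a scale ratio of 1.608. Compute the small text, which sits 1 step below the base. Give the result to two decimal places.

13.06pt

The gap is -1 − (4) = -5 steps, so the factor is 1.608^-5.
140.399 ÷ 1.608⁵ = 140.399 ÷ 10.75054 ≈ 13.060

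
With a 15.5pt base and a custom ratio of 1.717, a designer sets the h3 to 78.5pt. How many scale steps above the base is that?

1.717ⁿ = 78.5 / 15.5 = 5.0645
n = ln(5.0645) / ln(1.717) = 1.6223 / 0.5406 ≈ 3.00

3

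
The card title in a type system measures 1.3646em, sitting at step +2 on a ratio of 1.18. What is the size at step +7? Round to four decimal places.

3.1219em

The gap is 7 − (2) = 5 steps, so the factor is 1.18^5.
1.3646 × 1.18⁵ = 1.3646 × 2.28776 ≈ 3.1219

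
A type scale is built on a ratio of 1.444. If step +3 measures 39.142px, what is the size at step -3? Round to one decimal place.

4.3px

39.142 ÷ 1.444⁶ = 39.142 ÷ 9.06574 ≈ 4.318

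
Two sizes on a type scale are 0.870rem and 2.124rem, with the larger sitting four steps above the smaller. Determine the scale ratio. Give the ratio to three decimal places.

The ratio satisfies 0.870 × r⁴ = 2.124, so r = (2.124 / 0.870)^(1/4).
r = 2.4414^(1/4) ≈ 1.2500

1.250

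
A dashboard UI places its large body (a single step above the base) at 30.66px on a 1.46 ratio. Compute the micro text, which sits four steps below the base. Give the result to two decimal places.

4.62px

Moving from step +1 to step -4 is 5 steps down, so divide by r⁵.
30.66 ÷ 1.46⁵ = 30.66 ÷ 6.63383 ≈ 4.622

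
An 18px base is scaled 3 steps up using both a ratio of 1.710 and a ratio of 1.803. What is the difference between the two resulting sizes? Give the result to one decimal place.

At 1.710: 18.0 × 1.710³ = 90.004px
At 1.803: 18.0 × 1.803³ = 105.502px
Difference: 105.502 − 90.004 = 15.498px

15.5px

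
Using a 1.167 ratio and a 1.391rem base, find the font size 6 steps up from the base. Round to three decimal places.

3.514rem

1.391 × 1.167⁶ = 1.391 × 2.52595 ≈ 3.514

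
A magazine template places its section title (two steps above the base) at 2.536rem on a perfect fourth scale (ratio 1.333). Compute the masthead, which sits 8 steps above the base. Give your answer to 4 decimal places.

14.2276rem

2.536 × 1.333⁶ = 2.536 × 5.61023 ≈ 14.2276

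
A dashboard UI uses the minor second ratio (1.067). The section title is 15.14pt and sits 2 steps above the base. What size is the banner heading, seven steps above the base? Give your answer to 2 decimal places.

15.14 × 1.067⁵ = 15.14 × 1.38300 ≈ 20.939

20.94pt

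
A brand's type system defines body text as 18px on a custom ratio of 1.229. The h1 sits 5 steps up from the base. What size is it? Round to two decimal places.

50.47px

18.0 × 1.229⁵ = 18.0 × 2.80388 ≈ 50.47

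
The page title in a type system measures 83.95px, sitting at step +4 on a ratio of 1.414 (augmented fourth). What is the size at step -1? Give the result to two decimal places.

Moving from step +4 to step -1 is 5 steps down, so divide by r⁵.
83.95 ÷ 1.414⁵ = 83.95 ÷ 5.65258 ≈ 14.852

14.85px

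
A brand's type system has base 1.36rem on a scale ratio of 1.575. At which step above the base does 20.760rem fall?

6

1.575ⁿ = 20.760 / 1.36 = 15.2647
n = ln(15.2647) / ln(1.575) = 2.7255 / 0.4543 ≈ 6.00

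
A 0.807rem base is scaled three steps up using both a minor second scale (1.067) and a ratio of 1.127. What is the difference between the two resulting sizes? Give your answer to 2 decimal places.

Minor second: 0.807 × 1.067³ = 0.9803rem
At 1.127: 0.807 × 1.127³ = 1.1552rem
Difference: 1.1552 − 0.9803 = 0.1749rem

0.17rem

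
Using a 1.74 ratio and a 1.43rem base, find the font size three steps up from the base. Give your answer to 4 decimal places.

1.43 × 1.74³ = 1.43 × 5.26802 ≈ 7.5333

7.5333rem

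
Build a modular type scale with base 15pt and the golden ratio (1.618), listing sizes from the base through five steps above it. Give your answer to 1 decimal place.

15.0pt, 24.3pt, 39.3pt, 63.5pt, 102.8pt, 166.3pt

Step 0: 15pt
Step 1: 15.0 × 1.618 = 24.3
Step 2: 15.0 × 1.618² = 39.3
Step 3: 15.0 × 1.618³ = 63.5
Step 4: 15.0 × 1.618⁴ = 102.8
Step 5: 15.0 × 1.618⁵ = 166.3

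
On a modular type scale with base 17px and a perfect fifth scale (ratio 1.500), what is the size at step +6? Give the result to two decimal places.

17.0 × 1.500⁶ = 17.0 × 11.39062 ≈ 193.64

193.64px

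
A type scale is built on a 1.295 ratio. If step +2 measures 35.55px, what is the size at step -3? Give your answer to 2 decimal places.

9.76px

Moving from step +2 to step -3 is 5 steps down, so divide by r⁵.
35.55 ÷ 1.295⁵ = 35.55 ÷ 3.64207 ≈ 9.761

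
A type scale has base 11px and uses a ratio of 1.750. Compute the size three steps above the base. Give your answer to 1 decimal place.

A modular type scale is a geometric sequence: sizeₙ = base × rⁿ.
11.0 × 1.750³ = 11.0 × 5.35938 ≈ 58.95

59.0px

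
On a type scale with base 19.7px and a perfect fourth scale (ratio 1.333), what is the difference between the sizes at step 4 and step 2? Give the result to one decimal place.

27.2px

Step 2: 19.7 × 1.333² = 35.005px
Step 4: 19.7 × 1.333⁴ = 62.199px
Difference: 62.199 − 35.005 = 27.194px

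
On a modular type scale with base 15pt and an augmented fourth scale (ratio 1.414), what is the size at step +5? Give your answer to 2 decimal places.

15.0 × 1.414⁵ = 15.0 × 5.65258 ≈ 84.79

84.79pt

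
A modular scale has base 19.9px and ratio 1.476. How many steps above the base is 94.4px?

4

1.476ⁿ = 94.4 / 19.9 = 4.7437
n = ln(4.7437) / ln(1.476) = 1.5568 / 0.3893 ≈ 4.00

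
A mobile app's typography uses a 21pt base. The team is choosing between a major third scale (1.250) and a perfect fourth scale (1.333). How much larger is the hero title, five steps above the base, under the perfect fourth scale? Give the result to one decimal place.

24.3pt

Major third: 21.0 × 1.250⁵ = 64.087pt
Perfect fourth: 21.0 × 1.333⁵ = 88.383pt
Difference: 88.383 − 64.087 = 24.296pt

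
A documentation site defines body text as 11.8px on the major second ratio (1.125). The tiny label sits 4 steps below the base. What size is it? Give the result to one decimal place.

7.4px

A modular type scale is a geometric sequence: sizeₙ = base × rⁿ.
11.8 ÷ 1.125⁴ = 11.8 ÷ 1.60181 ≈ 7.37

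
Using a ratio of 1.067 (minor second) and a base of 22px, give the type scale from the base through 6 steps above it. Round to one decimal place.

Step 0: 22px
Step 1: 22.0 × 1.067 = 23.5
Step 2: 22.0 × 1.067² = 25.0
Step 3: 22.0 × 1.067³ = 26.7
Step 4: 22.0 × 1.067⁴ = 28.5
Step 5: 22.0 × 1.067⁵ = 30.4
Step 6: 22.0 × 1.067⁶ = 32.5

22.0px, 23.5px, 25.0px, 26.7px, 28.5px, 30.4px, 32.5px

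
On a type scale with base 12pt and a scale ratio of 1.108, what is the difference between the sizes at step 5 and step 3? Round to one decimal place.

3.7pt

Step 3: 12.0 × 1.108³ = 16.323pt
Step 5: 12.0 × 1.108⁵ = 20.039pt
Difference: 20.039 − 16.323 = 3.716pt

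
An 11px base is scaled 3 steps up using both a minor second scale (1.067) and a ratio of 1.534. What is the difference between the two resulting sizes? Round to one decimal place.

Minor second: 11.0 × 1.067³ = 13.362px
At 1.534: 11.0 × 1.534³ = 39.707px
Difference: 39.707 − 13.362 = 26.345px

26.3px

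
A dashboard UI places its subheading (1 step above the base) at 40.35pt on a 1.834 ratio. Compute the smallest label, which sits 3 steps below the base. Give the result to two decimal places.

3.57pt

40.35 ÷ 1.834⁴ = 40.35 ÷ 11.31351 ≈ 3.567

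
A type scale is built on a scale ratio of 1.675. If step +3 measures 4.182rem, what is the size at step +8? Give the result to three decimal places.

Moving from step +3 to step +8 is 5 steps up, so multiply by r⁵.
4.182 × 1.675⁵ = 4.182 × 13.18482 ≈ 55.139

55.139rem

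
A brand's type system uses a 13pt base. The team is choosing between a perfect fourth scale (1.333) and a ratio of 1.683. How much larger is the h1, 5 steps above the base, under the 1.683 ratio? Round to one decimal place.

Perfect fourth: 13.0 × 1.333⁵ = 54.713pt
At 1.683: 13.0 × 1.683⁵ = 175.535pt
Difference: 175.535 − 54.713 = 120.822pt

120.8pt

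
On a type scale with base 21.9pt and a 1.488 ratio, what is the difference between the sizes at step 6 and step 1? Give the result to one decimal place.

Step 1: 21.9 × 1.488 = 32.587pt
Step 6: 21.9 × 1.488⁶ = 237.718pt
Difference: 237.718 − 32.587 = 205.131pt

205.1pt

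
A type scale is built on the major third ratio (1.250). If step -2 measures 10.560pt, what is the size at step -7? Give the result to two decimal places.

3.46pt

The gap is -7 − (-2) = -5 steps, so the factor is 1.250^-5.
10.560 ÷ 1.250⁵ = 10.560 ÷ 3.05176 ≈ 3.460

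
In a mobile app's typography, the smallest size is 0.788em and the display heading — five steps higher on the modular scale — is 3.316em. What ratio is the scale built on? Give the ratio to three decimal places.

1.333

The ratio satisfies 0.788 × r⁵ = 3.316, so r = (3.316 / 0.788)^(1/5).
r = 4.2081^(1/5) ≈ 1.3330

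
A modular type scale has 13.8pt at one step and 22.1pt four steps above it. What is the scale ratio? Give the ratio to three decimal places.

r⁴ = 22.1 / 13.8, so r = (22.1/13.8)^(1/4).
r = 1.6014^(1/4) ≈ 1.1249

1.125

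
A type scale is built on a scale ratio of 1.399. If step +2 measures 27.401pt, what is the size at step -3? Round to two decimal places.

5.11pt

27.401 ÷ 1.399⁵ = 27.401 ÷ 5.35906 ≈ 5.113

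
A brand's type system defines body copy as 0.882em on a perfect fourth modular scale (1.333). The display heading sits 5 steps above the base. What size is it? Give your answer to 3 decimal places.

3.712em

0.882 × 1.333⁵ = 0.882 × 4.20873 ≈ 3.712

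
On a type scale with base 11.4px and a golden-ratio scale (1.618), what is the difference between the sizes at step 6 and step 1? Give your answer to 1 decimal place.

186.1px

Step 1: 11.4 × 1.618 = 18.445px
Step 6: 11.4 × 1.618⁶ = 204.539px
Difference: 204.539 − 18.445 = 186.094px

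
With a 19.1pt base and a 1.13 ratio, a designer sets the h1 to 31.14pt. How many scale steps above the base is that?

1.13ⁿ = 31.14 / 19.1 = 1.6304
n = ln(1.6304) / ln(1.13) = 0.4888 / 0.1222 ≈ 4.00

4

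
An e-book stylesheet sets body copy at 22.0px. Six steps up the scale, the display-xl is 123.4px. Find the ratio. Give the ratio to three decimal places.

1.333

The ratio satisfies 22.0 × r⁶ = 123.4, so r = (123.4 / 22.0)^(1/6).
r = 5.6091^(1/6) ≈ 1.3330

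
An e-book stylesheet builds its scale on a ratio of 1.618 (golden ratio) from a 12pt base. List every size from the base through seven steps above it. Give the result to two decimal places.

12.00pt, 19.42pt, 31.42pt, 50.83pt, 82.24pt, 133.07pt, 215.30pt, 348.36pt

Step 0: 12pt
Step 1: 12.0 × 1.618 = 19.42
Step 2: 12.0 × 1.618² = 31.42
Step 3: 12.0 × 1.618³ = 50.83
Step 4: 12.0 × 1.618⁴ = 82.24
Step 5: 12.0 × 1.618⁵ = 133.07
Step 6: 12.0 × 1.618⁶ = 215.30
Step 7: 12.0 × 1.618⁷ = 348.36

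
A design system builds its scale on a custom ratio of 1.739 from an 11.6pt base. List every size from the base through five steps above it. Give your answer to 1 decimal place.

Step 0: 11.6pt
Step 1: 11.6 × 1.739 = 20.2
Step 2: 11.6 × 1.739² = 35.1
Step 3: 11.6 × 1.739³ = 61.0
Step 4: 11.6 × 1.739⁴ = 106.1
Step 5: 11.6 × 1.739⁵ = 184.5

11.6pt, 20.2pt, 35.1pt, 61.0pt, 106.1pt, 184.5pt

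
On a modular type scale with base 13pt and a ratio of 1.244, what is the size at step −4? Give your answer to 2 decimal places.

13.0 ÷ 1.244⁴ = 13.0 ÷ 2.39487 ≈ 5.43

5.43pt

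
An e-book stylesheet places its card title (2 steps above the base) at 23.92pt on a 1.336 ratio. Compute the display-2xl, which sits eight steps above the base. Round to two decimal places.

23.92 × 1.336⁶ = 23.92 × 5.68642 ≈ 136.019

136.02pt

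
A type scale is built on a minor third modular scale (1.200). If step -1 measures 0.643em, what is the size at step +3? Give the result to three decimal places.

The gap is 3 − (-1) = 4 steps, so the factor is 1.200^4.
0.643 × 1.200⁴ = 0.643 × 2.07360 ≈ 1.333

1.333em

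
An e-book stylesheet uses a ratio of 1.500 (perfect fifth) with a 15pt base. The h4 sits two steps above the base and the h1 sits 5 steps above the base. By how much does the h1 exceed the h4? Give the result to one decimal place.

80.2pt

Step 2: 15.0 × 1.500² = 33.750pt
Step 5: 15.0 × 1.500⁵ = 113.906pt
Difference: 113.906 − 33.750 = 80.156pt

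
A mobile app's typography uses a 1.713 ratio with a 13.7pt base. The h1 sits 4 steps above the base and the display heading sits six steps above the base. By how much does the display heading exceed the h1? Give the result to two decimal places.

228.19pt

Step 4: 13.7 × 1.713⁴ = 117.9641pt
Step 6: 13.7 × 1.713⁶ = 346.1503pt
Difference: 346.1503 − 117.9641 = 228.1862pt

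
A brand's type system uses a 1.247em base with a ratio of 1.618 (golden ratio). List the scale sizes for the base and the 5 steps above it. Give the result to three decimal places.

Step 0: 1.247em
Step 1: 1.247 × 1.618 = 2.018
Step 2: 1.247 × 1.618² = 3.265
Step 3: 1.247 × 1.618³ = 5.282
Step 4: 1.247 × 1.618⁴ = 8.546
Step 5: 1.247 × 1.618⁵ = 13.828

1.247em, 2.018em, 3.265em, 5.282em, 8.546em, 13.828em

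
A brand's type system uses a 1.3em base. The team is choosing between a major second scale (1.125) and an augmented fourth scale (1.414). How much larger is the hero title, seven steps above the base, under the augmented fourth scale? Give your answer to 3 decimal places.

11.727em

Major second: 1.3 × 1.125⁷ = 2.96491em
Augmented fourth: 1.3 × 1.414⁷ = 14.69228em
Difference: 14.69228 − 2.96491 = 11.72737em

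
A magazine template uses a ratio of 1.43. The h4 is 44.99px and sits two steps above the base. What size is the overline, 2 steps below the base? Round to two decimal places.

10.76px

The gap is -2 − (2) = -4 steps, so the factor is 1.43^-4.
44.99 ÷ 1.43⁴ = 44.99 ÷ 4.18162 ≈ 10.759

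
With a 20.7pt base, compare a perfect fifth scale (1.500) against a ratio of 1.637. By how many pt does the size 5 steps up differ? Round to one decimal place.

86.1pt

Perfect fifth: 20.7 × 1.500⁵ = 157.191pt
At 1.637: 20.7 × 1.637⁵ = 243.340pt
Difference: 243.340 − 157.191 = 86.149pt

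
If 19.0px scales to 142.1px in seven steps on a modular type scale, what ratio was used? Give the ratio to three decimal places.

1.333

r⁷ = 142.1 / 19.0, so r = (142.1/19.0)^(1/7).
r = 7.4789^(1/7) ≈ 1.3330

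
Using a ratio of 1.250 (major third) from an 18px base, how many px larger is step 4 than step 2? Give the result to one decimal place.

Step 2: 18.0 × 1.250² = 28.125px
Step 4: 18.0 × 1.250⁴ = 43.945px
Difference: 43.945 − 28.125 = 15.820px

15.8px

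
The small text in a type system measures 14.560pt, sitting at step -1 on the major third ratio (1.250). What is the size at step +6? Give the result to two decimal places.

69.43pt

Moving from step -1 to step +6 is 7 steps up, so multiply by r⁷.
14.560 × 1.250⁷ = 14.560 × 4.76837 ≈ 69.427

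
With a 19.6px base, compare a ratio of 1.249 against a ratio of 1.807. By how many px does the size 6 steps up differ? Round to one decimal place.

At 1.249: 19.6 × 1.249⁶ = 74.410px
At 1.807: 19.6 × 1.807⁶ = 682.347px
Difference: 682.347 − 74.410 = 607.937px

607.9px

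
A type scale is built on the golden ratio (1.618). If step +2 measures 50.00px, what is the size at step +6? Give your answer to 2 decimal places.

50.00 × 1.618⁴ = 50.00 × 6.85353 ≈ 342.676

342.68px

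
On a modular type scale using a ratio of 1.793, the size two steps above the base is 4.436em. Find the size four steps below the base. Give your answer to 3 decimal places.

The gap is -4 − (2) = -6 steps, so the factor is 1.793^-6.
4.436 ÷ 1.793⁶ = 4.436 ÷ 33.22628 ≈ 0.134

0.134em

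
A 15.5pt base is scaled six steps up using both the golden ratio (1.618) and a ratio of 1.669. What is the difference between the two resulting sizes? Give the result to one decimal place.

Golden ratio: 15.5 × 1.618⁶ = 278.101pt
At 1.669: 15.5 × 1.669⁶ = 335.019pt
Difference: 335.019 − 278.101 = 56.918pt

56.9pt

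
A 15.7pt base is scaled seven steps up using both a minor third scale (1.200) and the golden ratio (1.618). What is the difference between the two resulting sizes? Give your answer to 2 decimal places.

Minor third: 15.7 × 1.200⁷ = 56.2559pt
Golden ratio: 15.7 × 1.618⁷ = 455.7737pt
Difference: 455.7737 − 56.2559 = 399.5178pt

399.52pt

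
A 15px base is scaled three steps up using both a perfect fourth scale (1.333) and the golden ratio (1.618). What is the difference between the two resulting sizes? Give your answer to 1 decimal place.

Perfect fourth: 15.0 × 1.333³ = 35.529px
Golden ratio: 15.0 × 1.618³ = 63.537px
Difference: 63.537 − 35.529 = 28.008px

28.0px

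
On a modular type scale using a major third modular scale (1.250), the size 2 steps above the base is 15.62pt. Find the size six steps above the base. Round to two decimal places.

38.13pt

15.62 × 1.250⁴ = 15.62 × 2.44141 ≈ 38.135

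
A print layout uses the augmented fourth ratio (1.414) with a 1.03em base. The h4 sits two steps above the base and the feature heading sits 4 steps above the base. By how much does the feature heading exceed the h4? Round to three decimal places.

Step 2: 1.03 × 1.414² = 2.05938em
Step 4: 1.03 × 1.414⁴ = 4.11751em
Difference: 4.11751 − 2.05938 = 2.05813em

2.058em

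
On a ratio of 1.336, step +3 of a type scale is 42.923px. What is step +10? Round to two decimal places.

326.09px

Moving from step +3 to step +10 is 7 steps up, so multiply by r⁷.
42.923 × 1.336⁷ = 42.923 × 7.59705 ≈ 326.088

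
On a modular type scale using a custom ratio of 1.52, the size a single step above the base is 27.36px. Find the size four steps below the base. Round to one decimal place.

3.4px

Moving from step +1 to step -4 is 5 steps down, so divide by r⁵.
27.36 ÷ 1.52⁵ = 27.36 ÷ 8.11368 ≈ 3.372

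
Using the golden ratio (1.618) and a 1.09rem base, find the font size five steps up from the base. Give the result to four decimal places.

12.0870rem

Each step on a modular scale multiplies by the ratio, so the size n steps from the base is base × ratioⁿ.
1.09 × 1.618⁵ = 1.09 × 11.08901 ≈ 12.0870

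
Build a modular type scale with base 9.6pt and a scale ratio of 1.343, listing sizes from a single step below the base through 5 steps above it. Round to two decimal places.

7.15pt, 9.60pt, 12.89pt, 17.32pt, 23.25pt, 31.23pt, 41.94pt

Step -1: 9.6 ÷ 1.343 = 7.15
Step 0: 9.6pt
Step 1: 9.6 × 1.343 = 12.89
Step 2: 9.6 × 1.343² = 17.32
Step 3: 9.6 × 1.343³ = 23.25
Step 4: 9.6 × 1.343⁴ = 31.23
Step 5: 9.6 × 1.343⁵ = 41.94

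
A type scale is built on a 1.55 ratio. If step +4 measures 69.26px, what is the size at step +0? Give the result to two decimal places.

12.00px

Moving from step +4 to step +0 is 4 steps down, so divide by r⁴.
69.26 ÷ 1.55⁴ = 69.26 ÷ 5.77201 ≈ 11.999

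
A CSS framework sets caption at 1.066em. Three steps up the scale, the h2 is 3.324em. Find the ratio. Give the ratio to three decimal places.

1.461

r³ = 3.324 / 1.066, so r = (3.324/1.066)^(1/3).
r = 3.1182^(1/3) ≈ 1.4609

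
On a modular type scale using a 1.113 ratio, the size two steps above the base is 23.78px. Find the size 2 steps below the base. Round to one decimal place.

23.78 ÷ 1.113⁴ = 23.78 ÷ 1.53455 ≈ 15.496

15.5px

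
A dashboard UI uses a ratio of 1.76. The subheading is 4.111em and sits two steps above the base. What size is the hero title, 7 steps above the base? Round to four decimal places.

Moving from step +2 to step +7 is 5 steps up, so multiply by r⁵.
4.111 × 1.76⁵ = 4.111 × 16.88742 ≈ 69.4242

69.4242em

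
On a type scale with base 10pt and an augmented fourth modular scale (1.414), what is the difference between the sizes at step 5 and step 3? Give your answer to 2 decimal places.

28.25pt

Step 3: 10.0 × 1.414³ = 28.2715pt
Step 5: 10.0 × 1.414⁵ = 56.5258pt
Difference: 56.5258 − 28.2715 = 28.2543pt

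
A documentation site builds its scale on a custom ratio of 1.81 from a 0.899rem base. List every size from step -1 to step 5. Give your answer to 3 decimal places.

Step -1: 0.899 ÷ 1.81 = 0.497
Step 0: 0.899rem
Step 1: 0.899 × 1.81 = 1.627
Step 2: 0.899 × 1.81² = 2.945
Step 3: 0.899 × 1.81³ = 5.331
Step 4: 0.899 × 1.81⁴ = 9.649
Step 5: 0.899 × 1.81⁵ = 17.464

0.497rem, 0.899rem, 1.627rem, 2.945rem, 5.331rem, 9.649rem, 17.464rem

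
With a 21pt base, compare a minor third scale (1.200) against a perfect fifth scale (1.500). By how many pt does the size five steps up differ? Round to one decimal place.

107.2pt

Minor third: 21.0 × 1.200⁵ = 52.255pt
Perfect fifth: 21.0 × 1.500⁵ = 159.469pt
Difference: 159.469 − 52.255 = 107.214pt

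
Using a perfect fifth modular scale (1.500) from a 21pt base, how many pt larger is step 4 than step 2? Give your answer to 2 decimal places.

59.06pt

Step 2: 21.0 × 1.500² = 47.2500pt
Step 4: 21.0 × 1.500⁴ = 106.3125pt
Difference: 106.3125 − 47.2500 = 59.0625pt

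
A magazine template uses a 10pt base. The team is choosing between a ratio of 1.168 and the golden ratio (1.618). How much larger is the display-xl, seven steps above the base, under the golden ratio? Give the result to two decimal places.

At 1.168: 10.0 × 1.168⁷ = 29.6551pt
Golden ratio: 10.0 × 1.618⁷ = 290.3017pt
Difference: 290.3017 − 29.6551 = 260.6466pt

260.65pt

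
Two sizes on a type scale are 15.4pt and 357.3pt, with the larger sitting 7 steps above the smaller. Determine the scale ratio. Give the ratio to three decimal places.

The ratio satisfies 15.4 × r⁷ = 357.3, so r = (357.3 / 15.4)^(1/7).
r = 23.2013^(1/7) ≈ 1.5670

1.567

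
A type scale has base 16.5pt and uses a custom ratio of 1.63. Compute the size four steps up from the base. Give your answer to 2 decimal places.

116.48pt

A modular type scale is a geometric sequence: sizeₙ = base × rⁿ.
16.5 × 1.63⁴ = 16.5 × 7.05912 ≈ 116.48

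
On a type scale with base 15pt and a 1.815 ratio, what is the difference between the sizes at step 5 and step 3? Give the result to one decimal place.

205.8pt

Step 3: 15.0 × 1.815³ = 89.685pt
Step 5: 15.0 × 1.815⁵ = 295.443pt
Difference: 295.443 − 89.685 = 205.758pt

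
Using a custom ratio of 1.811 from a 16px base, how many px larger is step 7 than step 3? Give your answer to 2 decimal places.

Step 3: 16.0 × 1.811³ = 95.0332px
Step 7: 16.0 × 1.811⁷ = 1022.2312px
Difference: 1022.2312 − 95.0332 = 927.1980px

927.20px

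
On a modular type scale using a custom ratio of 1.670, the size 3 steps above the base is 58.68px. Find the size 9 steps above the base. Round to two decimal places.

Moving from step +3 to step +9 is 6 steps up, so multiply by r⁶.
58.68 × 1.670⁶ = 58.68 × 21.69196 ≈ 1272.884

1272.88px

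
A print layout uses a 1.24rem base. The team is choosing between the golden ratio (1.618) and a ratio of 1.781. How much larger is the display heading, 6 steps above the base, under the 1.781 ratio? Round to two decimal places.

17.33rem

Golden ratio: 1.24 × 1.618⁶ = 22.2481rem
At 1.781: 1.24 × 1.781⁶ = 39.5736rem
Difference: 39.5736 − 22.2481 = 17.3255rem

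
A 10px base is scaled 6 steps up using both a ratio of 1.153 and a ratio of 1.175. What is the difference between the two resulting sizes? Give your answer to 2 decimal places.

2.82px

At 1.153: 10.0 × 1.153⁶ = 23.4950px
At 1.175: 10.0 × 1.175⁶ = 26.3164px
Difference: 26.3164 − 23.4950 = 2.8214px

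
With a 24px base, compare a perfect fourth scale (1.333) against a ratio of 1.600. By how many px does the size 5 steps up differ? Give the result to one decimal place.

Perfect fourth: 24.0 × 1.333⁵ = 101.009px
At 1.600: 24.0 × 1.600⁵ = 251.658px
Difference: 251.658 − 101.009 = 150.649px

150.6px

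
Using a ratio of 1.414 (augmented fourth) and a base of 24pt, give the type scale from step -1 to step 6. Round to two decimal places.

Step -1: 24.0 ÷ 1.414 = 16.97
Step 0: 24pt
Step 1: 24.0 × 1.414 = 33.94
Step 2: 24.0 × 1.414² = 47.99
Step 3: 24.0 × 1.414³ = 67.85
Step 4: 24.0 × 1.414⁴ = 95.94
Step 5: 24.0 × 1.414⁵ = 135.66
Step 6: 24.0 × 1.414⁶ = 191.83

16.97pt, 24.00pt, 33.94pt, 47.99pt, 67.85pt, 95.94pt, 135.66pt, 191.83pt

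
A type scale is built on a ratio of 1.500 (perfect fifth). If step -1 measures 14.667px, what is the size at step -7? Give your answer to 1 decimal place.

1.3px

The gap is -7 − (-1) = -6 steps, so the factor is 1.500^-6.
14.667 ÷ 1.500⁶ = 14.667 ÷ 11.39062 ≈ 1.288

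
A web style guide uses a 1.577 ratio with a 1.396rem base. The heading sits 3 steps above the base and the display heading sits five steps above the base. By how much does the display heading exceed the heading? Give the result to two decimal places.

Step 3: 1.396 × 1.577³ = 5.4750rem
Step 5: 1.396 × 1.577⁵ = 13.6158rem
Difference: 13.6158 − 5.4750 = 8.1408rem

8.14rem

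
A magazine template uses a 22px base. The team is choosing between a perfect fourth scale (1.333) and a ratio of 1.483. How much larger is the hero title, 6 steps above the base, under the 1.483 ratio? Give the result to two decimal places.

110.60px

Perfect fourth: 22.0 × 1.333⁶ = 123.4251px
At 1.483: 22.0 × 1.483⁶ = 234.0290px
Difference: 234.0290 − 123.4251 = 110.6039px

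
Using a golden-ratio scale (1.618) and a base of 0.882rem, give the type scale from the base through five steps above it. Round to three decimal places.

Step 0: 0.882rem
Step 1: 0.882 × 1.618 = 1.427
Step 2: 0.882 × 1.618² = 2.309
Step 3: 0.882 × 1.618³ = 3.736
Step 4: 0.882 × 1.618⁴ = 6.045
Step 5: 0.882 × 1.618⁵ = 9.781

0.882rem, 1.427rem, 2.309rem, 3.736rem, 6.045rem, 9.781rem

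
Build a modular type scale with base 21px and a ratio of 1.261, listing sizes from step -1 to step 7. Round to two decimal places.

16.65px, 21.00px, 26.48px, 33.39px, 42.11px, 53.10px, 66.96px, 84.43px, 106.47px

Step -1: 21.0 ÷ 1.261 = 16.65
Step 0: 21px
Step 1: 21.0 × 1.261 = 26.48
Step 2: 21.0 × 1.261² = 33.39
Step 3: 21.0 × 1.261³ = 42.11
Step 4: 21.0 × 1.261⁴ = 53.10
Step 5: 21.0 × 1.261⁵ = 66.96
Step 6: 21.0 × 1.261⁶ = 84.43
Step 7: 21.0 × 1.261⁷ = 106.47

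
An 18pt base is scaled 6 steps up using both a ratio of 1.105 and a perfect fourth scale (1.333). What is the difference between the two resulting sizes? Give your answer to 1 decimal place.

68.2pt

At 1.105: 18.0 × 1.105⁶ = 32.768pt
Perfect fourth: 18.0 × 1.333⁶ = 100.984pt
Difference: 100.984 − 32.768 = 68.216pt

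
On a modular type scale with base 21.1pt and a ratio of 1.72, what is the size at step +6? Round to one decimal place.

546.3pt

21.1 × 1.72⁶ = 21.1 × 25.89230 ≈ 546.33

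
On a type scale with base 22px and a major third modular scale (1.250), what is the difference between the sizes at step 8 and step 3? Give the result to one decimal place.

88.2px

Step 3: 22.0 × 1.250³ = 42.969px
Step 8: 22.0 × 1.250⁸ = 131.130px
Difference: 131.130 − 42.969 = 88.161px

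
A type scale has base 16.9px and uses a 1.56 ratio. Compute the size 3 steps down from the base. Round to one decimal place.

Every step multiplies by the scale ratio.
16.9 ÷ 1.56³ = 16.9 ÷ 3.79642 ≈ 4.45

4.5px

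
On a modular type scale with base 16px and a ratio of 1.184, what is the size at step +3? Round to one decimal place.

Each step on a modular scale multiplies by the ratio, so the size n steps from the base is base × ratioⁿ.
16.0 × 1.184³ = 16.0 × 1.65980 ≈ 26.56

26.6px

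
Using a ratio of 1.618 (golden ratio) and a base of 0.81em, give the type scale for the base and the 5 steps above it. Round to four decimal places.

0.8100em, 1.3106em, 2.1205em, 3.4310em, 5.5514em, 8.9821em

Step 0: 0.81em
Step 1: 0.81 × 1.618 = 1.3106
Step 2: 0.81 × 1.618² = 2.1205
Step 3: 0.81 × 1.618³ = 3.4310
Step 4: 0.81 × 1.618⁴ = 5.5514
Step 5: 0.81 × 1.618⁵ = 8.9821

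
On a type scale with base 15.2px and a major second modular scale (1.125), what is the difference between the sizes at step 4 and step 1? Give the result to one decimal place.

7.2px

Step 1: 15.2 × 1.125 = 17.100px
Step 4: 15.2 × 1.125⁴ = 24.347px
Difference: 24.347 − 17.100 = 7.247px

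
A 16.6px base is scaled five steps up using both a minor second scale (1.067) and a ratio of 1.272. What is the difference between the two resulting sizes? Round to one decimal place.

Minor second: 16.6 × 1.067⁵ = 22.958px
At 1.272: 16.6 × 1.272⁵ = 55.277px
Difference: 55.277 − 22.958 = 32.319px

32.3px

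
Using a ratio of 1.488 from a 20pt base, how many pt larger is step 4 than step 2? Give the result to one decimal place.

Step 2: 20.0 × 1.488² = 44.283pt
Step 4: 20.0 × 1.488⁴ = 98.049pt
Difference: 98.049 − 44.283 = 53.766pt

53.8pt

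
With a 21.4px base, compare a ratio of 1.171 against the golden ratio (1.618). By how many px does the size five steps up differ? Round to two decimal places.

190.19px

At 1.171: 21.4 × 1.171⁵ = 47.1192px
Golden ratio: 21.4 × 1.618⁵ = 237.3047px
Difference: 237.3047 − 47.1192 = 190.1855px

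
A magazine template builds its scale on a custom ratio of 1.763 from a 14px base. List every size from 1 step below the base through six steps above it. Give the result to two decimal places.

7.94px, 14.00px, 24.68px, 43.51px, 76.72px, 135.25px, 238.45px, 420.38px

Step -1: 14.0 ÷ 1.763 = 7.94
Step 0: 14px
Step 1: 14.0 × 1.763 = 24.68
Step 2: 14.0 × 1.763² = 43.51
Step 3: 14.0 × 1.763³ = 76.72
Step 4: 14.0 × 1.763⁴ = 135.25
Step 5: 14.0 × 1.763⁵ = 238.45
Step 6: 14.0 × 1.763⁶ = 420.38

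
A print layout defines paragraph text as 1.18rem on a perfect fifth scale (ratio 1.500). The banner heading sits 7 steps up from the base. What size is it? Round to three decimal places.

20.161rem

A modular type scale is a geometric sequence: sizeₙ = base × rⁿ.
1.18 × 1.500⁷ = 1.18 × 17.08594 ≈ 20.161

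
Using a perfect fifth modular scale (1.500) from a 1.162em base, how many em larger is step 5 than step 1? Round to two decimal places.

7.08em

Step 1: 1.162 × 1.500 = 1.7430em
Step 5: 1.162 × 1.500⁵ = 8.8239em
Difference: 8.8239 − 1.7430 = 7.0809em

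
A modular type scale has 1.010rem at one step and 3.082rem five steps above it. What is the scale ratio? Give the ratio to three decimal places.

1.250

The ratio satisfies 1.010 × r⁵ = 3.082, so r = (3.082 / 1.010)^(1/5).
r = 3.0515^(1/5) ≈ 1.2500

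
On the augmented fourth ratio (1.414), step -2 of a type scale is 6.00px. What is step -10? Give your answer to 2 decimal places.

6.00 ÷ 1.414⁸ = 6.00 ÷ 15.98068 ≈ 0.375

0.38px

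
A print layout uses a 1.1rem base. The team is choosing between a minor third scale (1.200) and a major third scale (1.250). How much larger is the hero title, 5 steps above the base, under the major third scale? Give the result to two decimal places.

0.62rem

Minor third: 1.1 × 1.200⁵ = 2.7372rem
Major third: 1.1 × 1.250⁵ = 3.3569rem
Difference: 3.3569 − 2.7372 = 0.6197rem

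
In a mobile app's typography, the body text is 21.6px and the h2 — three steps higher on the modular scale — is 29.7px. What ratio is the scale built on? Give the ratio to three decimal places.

1.112

r³ = 29.7 / 21.6, so r = (29.7/21.6)^(1/3).
r = 1.3750^(1/3) ≈ 1.1120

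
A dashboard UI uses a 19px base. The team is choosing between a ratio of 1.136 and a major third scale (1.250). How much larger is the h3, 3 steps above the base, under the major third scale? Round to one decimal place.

9.3px

At 1.136: 19.0 × 1.136³ = 27.854px
Major third: 19.0 × 1.250³ = 37.109px
Difference: 37.109 − 27.854 = 9.255px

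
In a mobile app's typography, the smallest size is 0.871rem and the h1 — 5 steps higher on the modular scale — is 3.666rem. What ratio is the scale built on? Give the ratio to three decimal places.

1.333

The ratio satisfies 0.871 × r⁵ = 3.666, so r = (3.666 / 0.871)^(1/5).
r = 4.2090^(1/5) ≈ 1.3330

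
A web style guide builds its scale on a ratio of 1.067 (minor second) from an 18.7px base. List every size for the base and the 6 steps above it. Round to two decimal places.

Step 0: 18.7px
Step 1: 18.7 × 1.067 = 19.95
Step 2: 18.7 × 1.067² = 21.29
Step 3: 18.7 × 1.067³ = 22.72
Step 4: 18.7 × 1.067⁴ = 24.24
Step 5: 18.7 × 1.067⁵ = 25.86
Step 6: 18.7 × 1.067⁶ = 27.59

18.70px, 19.95px, 21.29px, 22.72px, 24.24px, 25.86px, 27.59px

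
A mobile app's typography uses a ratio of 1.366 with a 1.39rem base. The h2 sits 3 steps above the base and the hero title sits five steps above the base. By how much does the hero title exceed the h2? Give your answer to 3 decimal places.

Step 3: 1.39 × 1.366³ = 3.54297rem
Step 5: 1.39 × 1.366⁵ = 6.61102rem
Difference: 6.61102 − 3.54297 = 3.06805rem

3.068rem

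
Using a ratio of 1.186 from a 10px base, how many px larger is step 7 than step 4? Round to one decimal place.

Step 4: 10.0 × 1.186⁴ = 19.785px
Step 7: 10.0 × 1.186⁷ = 33.006px
Difference: 33.006 − 19.785 = 13.221px

13.2px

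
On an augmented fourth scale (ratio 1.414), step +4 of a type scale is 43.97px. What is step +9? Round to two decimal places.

248.54px

43.97 × 1.414⁵ = 43.97 × 5.65258 ≈ 248.544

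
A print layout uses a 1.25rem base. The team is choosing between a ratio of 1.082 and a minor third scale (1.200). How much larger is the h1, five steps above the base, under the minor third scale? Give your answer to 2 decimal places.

1.26rem

At 1.082: 1.25 × 1.082⁵ = 1.8537rem
Minor third: 1.25 × 1.200⁵ = 3.1104rem
Difference: 3.1104 − 1.8537 = 1.2567rem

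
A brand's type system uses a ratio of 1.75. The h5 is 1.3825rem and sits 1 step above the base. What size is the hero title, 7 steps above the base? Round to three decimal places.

39.709rem

The gap is 7 − (1) = 6 steps, so the factor is 1.75^6.
1.3825 × 1.75⁶ = 1.3825 × 28.72290 ≈ 39.709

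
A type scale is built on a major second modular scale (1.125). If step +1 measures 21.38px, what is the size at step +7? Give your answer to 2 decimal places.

43.34px

The gap is 7 − (1) = 6 steps, so the factor is 1.125^6.
21.38 × 1.125⁶ = 21.38 × 2.02729 ≈ 43.343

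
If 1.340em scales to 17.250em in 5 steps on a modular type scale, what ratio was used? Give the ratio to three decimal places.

1.667

r⁵ = 17.250 / 1.340, so r = (17.250/1.340)^(1/5).
r = 12.8731^(1/5) ≈ 1.6670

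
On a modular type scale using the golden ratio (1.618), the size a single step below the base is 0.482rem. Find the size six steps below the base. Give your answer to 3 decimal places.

The gap is -6 − (-1) = -5 steps, so the factor is 1.618^-5.
0.482 ÷ 1.618⁵ = 0.482 ÷ 11.08901 ≈ 0.043

0.043rem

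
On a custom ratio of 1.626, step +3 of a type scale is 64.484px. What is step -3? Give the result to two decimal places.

The gap is -3 − (3) = -6 steps, so the factor is 1.626^-6.
64.484 ÷ 1.626⁶ = 64.484 ÷ 18.48091 ≈ 3.489

3.49px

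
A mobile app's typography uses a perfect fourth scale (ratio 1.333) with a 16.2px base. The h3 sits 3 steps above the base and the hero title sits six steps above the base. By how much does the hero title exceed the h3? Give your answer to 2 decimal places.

52.51px

Step 3: 16.2 × 1.333³ = 38.3712px
Step 6: 16.2 × 1.333⁶ = 90.8858px
Difference: 90.8858 − 38.3712 = 52.5146px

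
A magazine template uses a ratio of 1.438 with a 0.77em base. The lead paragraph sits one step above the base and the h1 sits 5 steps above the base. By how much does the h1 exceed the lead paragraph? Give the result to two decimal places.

Step 1: 0.77 × 1.438 = 1.1073em
Step 5: 0.77 × 1.438⁵ = 4.7346em
Difference: 4.7346 − 1.1073 = 3.6273em

3.63em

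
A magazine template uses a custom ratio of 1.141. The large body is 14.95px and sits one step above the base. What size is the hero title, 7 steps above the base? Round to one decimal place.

33.0px

14.95 × 1.141⁶ = 14.95 × 2.20655 ≈ 32.988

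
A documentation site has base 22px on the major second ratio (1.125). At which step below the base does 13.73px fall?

1.125ⁿ = 22 / 13.73 = 1.6023
n = ln(1.6023) / ln(1.125) = 0.4715 / 0.1178 ≈ 4.00

4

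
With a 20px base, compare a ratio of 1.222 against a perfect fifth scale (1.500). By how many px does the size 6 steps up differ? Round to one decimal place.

At 1.222: 20.0 × 1.222⁶ = 66.597px
Perfect fifth: 20.0 × 1.500⁶ = 227.812px
Difference: 227.812 − 66.597 = 161.215px

161.2px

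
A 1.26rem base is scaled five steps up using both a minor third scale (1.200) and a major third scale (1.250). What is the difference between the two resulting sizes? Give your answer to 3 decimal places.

Minor third: 1.26 × 1.200⁵ = 3.13528rem
Major third: 1.26 × 1.250⁵ = 3.84521rem
Difference: 3.84521 − 3.13528 = 0.70993rem

0.710rem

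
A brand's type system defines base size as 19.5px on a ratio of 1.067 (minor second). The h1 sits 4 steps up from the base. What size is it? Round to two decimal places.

25.28px

19.5 × 1.067⁴ = 19.5 × 1.29616 ≈ 25.28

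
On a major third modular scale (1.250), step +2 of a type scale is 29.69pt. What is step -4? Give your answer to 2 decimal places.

The gap is -4 − (2) = -6 steps, so the factor is 1.250^-6.
29.69 ÷ 1.250⁶ = 29.69 ÷ 3.81470 ≈ 7.783

7.78pt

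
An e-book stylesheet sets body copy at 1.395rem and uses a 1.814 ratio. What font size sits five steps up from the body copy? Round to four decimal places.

27.4006rem

A modular type scale is a geometric sequence: sizeₙ = base × rⁿ.
1.395 × 1.814⁵ = 1.395 × 19.64203 ≈ 27.4006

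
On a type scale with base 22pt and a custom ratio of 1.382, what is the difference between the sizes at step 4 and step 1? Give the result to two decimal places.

49.85pt

Step 1: 22.0 × 1.382 = 30.4040pt
Step 4: 22.0 × 1.382⁴ = 80.2518pt
Difference: 80.2518 − 30.4040 = 49.8478pt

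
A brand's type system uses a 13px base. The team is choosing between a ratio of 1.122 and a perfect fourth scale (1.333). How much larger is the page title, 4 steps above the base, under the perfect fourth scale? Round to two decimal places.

20.44px

At 1.122: 13.0 × 1.122⁴ = 20.6023px
Perfect fourth: 13.0 × 1.333⁴ = 41.0453px
Difference: 41.0453 − 20.6023 = 20.4430px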